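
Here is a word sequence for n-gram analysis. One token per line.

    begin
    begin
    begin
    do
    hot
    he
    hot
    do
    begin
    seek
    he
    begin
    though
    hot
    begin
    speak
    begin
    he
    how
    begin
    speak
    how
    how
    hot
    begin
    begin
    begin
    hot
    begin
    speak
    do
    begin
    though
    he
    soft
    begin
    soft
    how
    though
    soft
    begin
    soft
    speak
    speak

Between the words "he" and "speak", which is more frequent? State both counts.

"he": 4 occurrences
"speak": 5 occurrences

"speak" (5 vs 4)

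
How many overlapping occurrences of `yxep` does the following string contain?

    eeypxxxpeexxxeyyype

Sliding a length-4 window over the 19 characters (16 positions):
  (no match at any position)

0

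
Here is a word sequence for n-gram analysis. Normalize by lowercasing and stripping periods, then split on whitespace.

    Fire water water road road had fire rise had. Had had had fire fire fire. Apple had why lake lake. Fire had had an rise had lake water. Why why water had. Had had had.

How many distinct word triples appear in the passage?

35 tokens → 33 trigram windows in total.
Repeated trigrams (each contributes count−1 duplicates):
  had had had: 4
3 duplicate windows → 33 − 3 = 30 distinct.

30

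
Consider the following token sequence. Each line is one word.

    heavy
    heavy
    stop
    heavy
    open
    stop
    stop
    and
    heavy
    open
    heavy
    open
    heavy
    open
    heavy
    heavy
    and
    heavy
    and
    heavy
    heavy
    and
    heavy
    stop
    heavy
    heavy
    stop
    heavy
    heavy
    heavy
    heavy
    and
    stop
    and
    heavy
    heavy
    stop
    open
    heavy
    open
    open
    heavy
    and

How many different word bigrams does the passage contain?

13

43 tokens → 42 bigram windows in total.
Repeated bigrams (each contributes count−1 duplicates):
  heavy heavy: 8
  and heavy: 5
  heavy and: 5
  heavy open: 5
  open heavy: 5
  heavy stop: 4
  stop heavy: 3
  stop and: 2
29 duplicate windows → 42 − 29 = 13 distinct.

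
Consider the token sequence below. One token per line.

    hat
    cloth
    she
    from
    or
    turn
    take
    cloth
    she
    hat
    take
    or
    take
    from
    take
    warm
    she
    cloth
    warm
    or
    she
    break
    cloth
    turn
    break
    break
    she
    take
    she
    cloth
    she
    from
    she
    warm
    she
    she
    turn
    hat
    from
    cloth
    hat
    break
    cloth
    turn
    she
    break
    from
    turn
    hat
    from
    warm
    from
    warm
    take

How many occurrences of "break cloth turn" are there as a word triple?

Scanning the 52 overlapping trigram windows for "break cloth turn":
  position 22–24: break cloth turn
  position 42–44: break cloth turn

2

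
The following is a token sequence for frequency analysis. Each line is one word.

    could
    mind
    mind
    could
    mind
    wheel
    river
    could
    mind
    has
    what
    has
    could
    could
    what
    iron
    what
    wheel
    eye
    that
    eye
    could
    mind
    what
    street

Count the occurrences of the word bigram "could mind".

Scanning the 24 overlapping bigram windows for "could mind":
  position 1–2: could mind
  position 4–5: could mind
  position 8–9: could mind
  position 22–23: could mind

4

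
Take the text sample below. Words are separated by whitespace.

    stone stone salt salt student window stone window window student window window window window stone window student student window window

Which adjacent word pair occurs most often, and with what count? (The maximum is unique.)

Bigram frequencies (highest first):
  window window: 5
  student window: 3
  window stone: 2
  stone window: 2
  window student: 2
  stone stone: 1
  … (4 more, each ≤ 1)

"window window", 5 times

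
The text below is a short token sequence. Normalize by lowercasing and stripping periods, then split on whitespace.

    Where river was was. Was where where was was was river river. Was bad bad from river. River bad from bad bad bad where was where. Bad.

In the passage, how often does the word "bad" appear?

Scanning the 27 tokens for "bad":
  position 14: bad
  position 15: bad
  position 19: bad
  position 21: bad
  position 22: bad
  position 23: bad
  position 27: bad

7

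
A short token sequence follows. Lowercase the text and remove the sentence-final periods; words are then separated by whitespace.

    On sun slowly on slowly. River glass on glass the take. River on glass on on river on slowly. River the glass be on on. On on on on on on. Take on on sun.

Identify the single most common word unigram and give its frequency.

Unigram frequencies (highest first):
  on: 17
  river: 4
  glass: 4
  slowly: 3
  sun: 2
  the: 2
  … (2 more, each ≤ 2)

"on", 17 times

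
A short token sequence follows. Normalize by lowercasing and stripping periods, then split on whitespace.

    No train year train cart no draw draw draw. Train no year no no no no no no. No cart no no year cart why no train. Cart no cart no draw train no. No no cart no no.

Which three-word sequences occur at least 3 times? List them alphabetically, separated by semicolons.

Trigram counts meeting the condition (at least 3 times):
  no cart no: 3
  no no no: 6

no cart no; no no no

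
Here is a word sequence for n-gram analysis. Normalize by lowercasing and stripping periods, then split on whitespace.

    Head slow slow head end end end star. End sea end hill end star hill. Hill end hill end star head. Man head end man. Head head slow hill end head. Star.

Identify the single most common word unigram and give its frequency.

"end", 10 times

Unigram frequencies (highest first):
  end: 10
  head: 7
  hill: 5
  star: 4
  slow: 3
  man: 2
  … (1 more, each ≤ 1)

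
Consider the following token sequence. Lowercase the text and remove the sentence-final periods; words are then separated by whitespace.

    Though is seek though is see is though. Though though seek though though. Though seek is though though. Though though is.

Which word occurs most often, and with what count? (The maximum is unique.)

"though", 12 times

Unigram frequencies (highest first):
  though: 12
  is: 5
  seek: 3
  see: 1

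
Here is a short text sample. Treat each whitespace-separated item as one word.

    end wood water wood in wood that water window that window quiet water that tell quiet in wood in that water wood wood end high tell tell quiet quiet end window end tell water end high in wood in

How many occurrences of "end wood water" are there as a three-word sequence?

Scanning the 37 overlapping trigram windows for "end wood water":
  position 1–3: end wood water

1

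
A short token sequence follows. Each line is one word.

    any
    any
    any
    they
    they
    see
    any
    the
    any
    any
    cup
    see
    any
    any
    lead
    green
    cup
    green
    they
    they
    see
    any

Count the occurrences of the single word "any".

Scanning the 22 tokens for "any":
  position 1: any
  position 2: any
  position 3: any
  position 7: any
  position 9: any
  position 10: any
  position 13: any
  position 14: any
  position 22: any

9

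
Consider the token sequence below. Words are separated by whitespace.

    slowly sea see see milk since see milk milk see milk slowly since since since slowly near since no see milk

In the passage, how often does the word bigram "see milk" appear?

4

Scanning the 20 overlapping bigram windows for "see milk":
  position 4–5: see milk
  position 7–8: see milk
  position 10–11: see milk
  position 20–21: see milk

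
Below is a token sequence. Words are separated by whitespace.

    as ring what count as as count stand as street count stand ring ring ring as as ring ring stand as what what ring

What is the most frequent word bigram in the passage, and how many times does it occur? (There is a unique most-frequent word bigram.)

Bigram frequencies (highest first):
  ring ring: 3
  as ring: 2
  as as: 2
  count stand: 2
  stand as: 2
  ring what: 1
  … (11 more, each ≤ 1)

"ring ring", 3 times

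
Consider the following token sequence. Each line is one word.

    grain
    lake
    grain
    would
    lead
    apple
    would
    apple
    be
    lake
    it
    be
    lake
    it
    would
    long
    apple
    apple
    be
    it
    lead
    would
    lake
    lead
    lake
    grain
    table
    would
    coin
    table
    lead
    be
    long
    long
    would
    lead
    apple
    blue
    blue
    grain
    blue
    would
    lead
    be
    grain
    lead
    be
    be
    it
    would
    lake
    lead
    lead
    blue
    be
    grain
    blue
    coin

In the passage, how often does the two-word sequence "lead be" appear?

Scanning the 57 overlapping bigram windows for "lead be":
  position 31–32: lead be
  position 43–44: lead be
  position 46–47: lead be

3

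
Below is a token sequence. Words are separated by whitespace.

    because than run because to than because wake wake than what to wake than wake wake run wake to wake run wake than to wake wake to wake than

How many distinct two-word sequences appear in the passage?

17

29 tokens → 28 bigram windows in total.
Repeated bigrams (each contributes count−1 duplicates):
  to wake: 4
  wake than: 4
  wake wake: 3
  run wake: 2
  wake run: 2
  wake to: 2
11 duplicate windows → 28 − 11 = 17 distinct.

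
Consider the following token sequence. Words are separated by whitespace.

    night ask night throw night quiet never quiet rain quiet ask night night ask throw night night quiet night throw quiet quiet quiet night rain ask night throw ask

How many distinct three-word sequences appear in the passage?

26

29 tokens → 27 trigram windows in total.
Repeated trigrams (each contributes count−1 duplicates):
  ask night throw: 2
1 duplicate windows → 27 − 1 = 26 distinct.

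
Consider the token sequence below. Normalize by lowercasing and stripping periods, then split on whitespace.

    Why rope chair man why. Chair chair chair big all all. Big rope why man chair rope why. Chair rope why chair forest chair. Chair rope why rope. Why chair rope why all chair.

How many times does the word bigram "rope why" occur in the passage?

Scanning the 33 overlapping bigram windows for "rope why":
  position 13–14: rope why
  position 17–18: rope why
  position 20–21: rope why
  position 26–27: rope why
  position 28–29: rope why
  position 31–32: rope why

6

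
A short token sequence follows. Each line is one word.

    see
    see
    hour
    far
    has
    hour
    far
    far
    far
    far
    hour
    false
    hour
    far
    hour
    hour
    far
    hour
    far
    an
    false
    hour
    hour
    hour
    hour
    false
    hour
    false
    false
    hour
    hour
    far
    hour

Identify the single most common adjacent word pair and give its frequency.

"hour far", 6 times

Bigram frequencies (highest first):
  hour far: 6
  hour hour: 5
  far hour: 4
  false hour: 4
  far far: 3
  hour false: 3
  … (7 more, each ≤ 1)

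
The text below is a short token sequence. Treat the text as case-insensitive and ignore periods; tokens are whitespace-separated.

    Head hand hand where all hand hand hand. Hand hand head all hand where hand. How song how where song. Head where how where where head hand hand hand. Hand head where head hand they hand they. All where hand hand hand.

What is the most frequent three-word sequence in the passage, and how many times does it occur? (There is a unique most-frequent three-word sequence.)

"hand hand hand", 6 times

Trigram frequencies (highest first):
  hand hand hand: 6
  head hand hand: 2
  hand hand head: 2
  where head hand: 2
  hand hand where: 1
  hand where all: 1
  … (26 more, each ≤ 1)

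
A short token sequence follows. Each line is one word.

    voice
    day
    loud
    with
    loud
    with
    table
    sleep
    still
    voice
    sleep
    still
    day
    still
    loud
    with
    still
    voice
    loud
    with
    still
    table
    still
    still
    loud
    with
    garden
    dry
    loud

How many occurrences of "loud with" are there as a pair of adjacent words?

5

Scanning the 28 overlapping bigram windows for "loud with":
  position 3–4: loud with
  position 5–6: loud with
  position 15–16: loud with
  position 19–20: loud with
  position 25–26: loud with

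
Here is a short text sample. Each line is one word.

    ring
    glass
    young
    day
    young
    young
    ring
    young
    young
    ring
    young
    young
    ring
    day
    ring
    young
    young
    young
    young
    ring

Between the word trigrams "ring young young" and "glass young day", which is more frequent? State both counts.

"ring young young": 3 occurrences
"glass young day": 1 occurrence

"ring young young" (3 vs 1)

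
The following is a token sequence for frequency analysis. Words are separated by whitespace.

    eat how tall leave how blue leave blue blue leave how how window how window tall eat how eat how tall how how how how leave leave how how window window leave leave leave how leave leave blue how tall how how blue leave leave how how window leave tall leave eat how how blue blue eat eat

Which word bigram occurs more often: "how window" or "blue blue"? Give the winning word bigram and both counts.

"how window" (4 vs 2)

"how window": 4 occurrences
"blue blue": 2 occurrences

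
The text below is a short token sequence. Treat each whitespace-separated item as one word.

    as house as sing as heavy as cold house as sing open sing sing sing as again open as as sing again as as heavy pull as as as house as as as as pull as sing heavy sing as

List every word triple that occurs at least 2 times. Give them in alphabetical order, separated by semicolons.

Trigram counts meeting the condition (at least 2 times):
  as as as: 3
  as house as: 2
  house as sing: 2

as as as; as house as; house as sing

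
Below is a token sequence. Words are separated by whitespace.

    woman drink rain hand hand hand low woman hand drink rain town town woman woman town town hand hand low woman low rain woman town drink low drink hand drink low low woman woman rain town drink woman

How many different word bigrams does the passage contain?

38 tokens → 37 bigram windows in total.
Repeated bigrams (each contributes count−1 duplicates):
  hand hand: 3
  low woman: 3
  drink low: 2
  drink rain: 2
  hand drink: 2
  hand low: 2
  rain town: 2
  town drink: 2
  … (3 more repeated)
13 duplicate windows → 37 − 13 = 24 distinct.

24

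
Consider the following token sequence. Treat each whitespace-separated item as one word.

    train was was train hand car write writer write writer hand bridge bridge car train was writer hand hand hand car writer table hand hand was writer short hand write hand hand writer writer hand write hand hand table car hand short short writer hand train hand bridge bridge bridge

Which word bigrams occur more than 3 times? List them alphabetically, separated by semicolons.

hand hand; writer hand

Bigram counts meeting the condition (more than 3 times):
  hand hand: 5
  writer hand: 4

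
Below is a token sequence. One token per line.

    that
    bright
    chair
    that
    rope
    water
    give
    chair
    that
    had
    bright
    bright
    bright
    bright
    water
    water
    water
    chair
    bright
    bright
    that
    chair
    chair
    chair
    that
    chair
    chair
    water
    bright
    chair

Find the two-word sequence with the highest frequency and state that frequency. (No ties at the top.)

Bigram frequencies (highest first):
  bright bright: 4
  chair that: 3
  chair chair: 3
  bright chair: 2
  water water: 2
  that chair: 2
  … (13 more, each ≤ 1)

"bright bright", 4 times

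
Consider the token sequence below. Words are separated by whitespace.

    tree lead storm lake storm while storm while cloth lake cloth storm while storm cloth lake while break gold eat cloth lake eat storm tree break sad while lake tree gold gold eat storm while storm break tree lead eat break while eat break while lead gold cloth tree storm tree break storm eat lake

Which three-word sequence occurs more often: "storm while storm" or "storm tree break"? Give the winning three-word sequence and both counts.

"storm while storm": 3 occurrences
"storm tree break": 2 occurrences

"storm while storm" (3 vs 2)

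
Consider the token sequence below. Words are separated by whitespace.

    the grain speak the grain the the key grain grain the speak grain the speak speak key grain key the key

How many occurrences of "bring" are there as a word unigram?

Scanning the 21 tokens for "bring":
  (none found)

0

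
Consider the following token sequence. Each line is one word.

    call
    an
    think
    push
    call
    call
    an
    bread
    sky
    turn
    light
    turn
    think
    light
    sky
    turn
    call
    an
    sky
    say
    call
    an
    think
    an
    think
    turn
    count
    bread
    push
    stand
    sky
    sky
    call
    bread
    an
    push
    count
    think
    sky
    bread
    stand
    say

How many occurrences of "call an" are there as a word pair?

Scanning the 41 overlapping bigram windows for "call an":
  position 1–2: call an
  position 6–7: call an
  position 17–18: call an
  position 21–22: call an

4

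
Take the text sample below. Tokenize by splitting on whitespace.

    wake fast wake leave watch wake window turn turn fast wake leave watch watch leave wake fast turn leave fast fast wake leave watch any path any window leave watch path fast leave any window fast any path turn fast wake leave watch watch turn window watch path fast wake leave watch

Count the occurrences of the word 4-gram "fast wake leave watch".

Scanning the 49 overlapping 4-gram windows for "fast wake leave watch":
  position 2–5: fast wake leave watch
  position 10–13: fast wake leave watch
  position 21–24: fast wake leave watch
  position 40–43: fast wake leave watch
  position 49–52: fast wake leave watch

5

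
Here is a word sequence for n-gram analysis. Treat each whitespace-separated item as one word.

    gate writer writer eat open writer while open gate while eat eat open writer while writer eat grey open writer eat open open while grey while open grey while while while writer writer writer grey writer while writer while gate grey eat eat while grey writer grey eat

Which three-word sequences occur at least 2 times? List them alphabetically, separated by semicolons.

eat open writer; open writer while; writer eat open; writer while writer

Trigram counts meeting the condition (at least 2 times):
  eat open writer: 2
  open writer while: 2
  writer eat open: 2
  writer while writer: 2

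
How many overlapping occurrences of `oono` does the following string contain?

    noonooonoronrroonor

3

Sliding a length-4 window over the 19 characters (16 positions):
  position 2–5: oono
  position 6–9: oono
  position 15–18: oono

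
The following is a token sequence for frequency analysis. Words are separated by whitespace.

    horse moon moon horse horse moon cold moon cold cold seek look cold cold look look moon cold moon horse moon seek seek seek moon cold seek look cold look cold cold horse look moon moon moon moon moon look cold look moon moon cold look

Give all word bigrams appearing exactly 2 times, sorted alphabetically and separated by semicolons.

cold moon; cold seek; moon horse; seek look; seek seek

Bigram counts meeting the condition (exactly 2 times):
  cold moon: 2
  cold seek: 2
  moon horse: 2
  seek look: 2
  seek seek: 2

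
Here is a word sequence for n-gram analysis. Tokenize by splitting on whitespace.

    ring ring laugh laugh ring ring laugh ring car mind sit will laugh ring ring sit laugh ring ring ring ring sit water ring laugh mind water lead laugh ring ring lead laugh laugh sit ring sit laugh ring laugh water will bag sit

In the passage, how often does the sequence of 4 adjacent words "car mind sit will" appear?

1

Scanning the 41 overlapping 4-gram windows for "car mind sit will":
  position 9–12: car mind sit will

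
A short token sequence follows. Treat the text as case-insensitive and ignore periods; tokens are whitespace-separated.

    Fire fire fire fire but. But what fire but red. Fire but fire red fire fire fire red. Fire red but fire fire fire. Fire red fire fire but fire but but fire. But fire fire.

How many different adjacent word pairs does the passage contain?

10

36 tokens → 35 bigram windows in total.
Repeated bigrams (each contributes count−1 duplicates):
  fire fire: 10
  fire but: 6
  but fire: 5
  fire red: 4
  red fire: 4
  but but: 2
25 duplicate windows → 35 − 25 = 10 distinct.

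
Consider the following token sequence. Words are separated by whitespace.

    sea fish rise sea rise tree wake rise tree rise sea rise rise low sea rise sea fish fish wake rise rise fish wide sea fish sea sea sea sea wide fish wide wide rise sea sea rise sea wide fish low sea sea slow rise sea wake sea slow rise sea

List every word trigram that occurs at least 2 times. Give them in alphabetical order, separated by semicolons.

Trigram counts meeting the condition (at least 2 times):
  rise sea rise: 2
  sea rise sea: 2
  sea sea sea: 2
  sea slow rise: 2
  sea wide fish: 2
  slow rise sea: 2

rise sea rise; sea rise sea; sea sea sea; sea slow rise; sea wide fish; slow rise sea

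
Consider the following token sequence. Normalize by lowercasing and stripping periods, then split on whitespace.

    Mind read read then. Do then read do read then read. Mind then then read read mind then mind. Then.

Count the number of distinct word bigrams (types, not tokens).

12

20 tokens → 19 bigram windows in total.
Repeated bigrams (each contributes count−1 duplicates):
  mind then: 3
  then read: 3
  read mind: 2
  read read: 2
  read then: 2
7 duplicate windows → 19 − 7 = 12 distinct.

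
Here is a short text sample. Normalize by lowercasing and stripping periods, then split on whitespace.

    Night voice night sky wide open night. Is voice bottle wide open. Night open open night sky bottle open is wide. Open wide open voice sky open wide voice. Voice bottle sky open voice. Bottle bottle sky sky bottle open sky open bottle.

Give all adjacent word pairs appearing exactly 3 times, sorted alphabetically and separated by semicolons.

open night; sky open; voice bottle

Bigram counts meeting the condition (exactly 3 times):
  open night: 3
  sky open: 3
  voice bottle: 3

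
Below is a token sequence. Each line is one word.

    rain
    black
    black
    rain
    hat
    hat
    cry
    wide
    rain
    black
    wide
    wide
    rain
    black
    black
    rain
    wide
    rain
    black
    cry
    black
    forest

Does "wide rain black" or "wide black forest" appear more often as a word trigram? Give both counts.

"wide rain black" (3 vs 0)

"wide rain black": 3 occurrences
"wide black forest": 0 occurrences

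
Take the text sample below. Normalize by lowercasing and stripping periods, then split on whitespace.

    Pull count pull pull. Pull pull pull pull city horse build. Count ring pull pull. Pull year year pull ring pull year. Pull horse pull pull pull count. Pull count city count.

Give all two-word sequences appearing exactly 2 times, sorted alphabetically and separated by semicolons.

count pull; pull year; ring pull; year pull

Bigram counts meeting the condition (exactly 2 times):
  count pull: 2
  pull year: 2
  ring pull: 2
  year pull: 2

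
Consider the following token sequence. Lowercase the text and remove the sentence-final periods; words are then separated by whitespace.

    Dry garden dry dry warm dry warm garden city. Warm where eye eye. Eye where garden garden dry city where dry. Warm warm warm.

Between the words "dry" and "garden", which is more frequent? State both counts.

"dry" (6 vs 4)

"dry": 6 occurrences
"garden": 4 occurrences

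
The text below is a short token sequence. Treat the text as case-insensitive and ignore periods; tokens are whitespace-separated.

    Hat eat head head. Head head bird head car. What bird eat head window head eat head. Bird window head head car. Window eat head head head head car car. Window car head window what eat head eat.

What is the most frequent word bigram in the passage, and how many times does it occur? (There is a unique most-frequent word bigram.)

Bigram frequencies (highest first):
  head head: 7
  eat head: 5
  head car: 3
  head bird: 2
  head window: 2
  window head: 2
  … (14 more, each ≤ 2)

"head head", 7 times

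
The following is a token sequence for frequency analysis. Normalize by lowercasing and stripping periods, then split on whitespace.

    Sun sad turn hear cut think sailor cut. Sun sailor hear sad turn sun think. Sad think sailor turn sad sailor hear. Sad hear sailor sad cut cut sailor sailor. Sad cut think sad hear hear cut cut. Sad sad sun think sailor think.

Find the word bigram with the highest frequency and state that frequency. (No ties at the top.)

Bigram frequencies (highest first):
  think sailor: 3
  sad turn: 2
  hear cut: 2
  cut think: 2
  sailor hear: 2
  hear sad: 2
  … (24 more, each ≤ 2)

"think sailor", 3 times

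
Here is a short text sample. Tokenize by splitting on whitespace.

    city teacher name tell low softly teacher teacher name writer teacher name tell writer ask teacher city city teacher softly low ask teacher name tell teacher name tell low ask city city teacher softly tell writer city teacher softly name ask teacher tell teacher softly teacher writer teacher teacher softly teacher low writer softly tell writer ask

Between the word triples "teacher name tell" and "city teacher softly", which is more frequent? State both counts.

"teacher name tell" (4 vs 3)

"teacher name tell": 4 occurrences
"city teacher softly": 3 occurrences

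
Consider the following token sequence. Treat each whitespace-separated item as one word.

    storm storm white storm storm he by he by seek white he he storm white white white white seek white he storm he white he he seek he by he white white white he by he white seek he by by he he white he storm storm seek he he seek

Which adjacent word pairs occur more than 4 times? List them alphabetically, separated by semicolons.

he by; white he; white white

Bigram counts meeting the condition (more than 4 times):
  he by: 5
  white he: 5
  white white: 5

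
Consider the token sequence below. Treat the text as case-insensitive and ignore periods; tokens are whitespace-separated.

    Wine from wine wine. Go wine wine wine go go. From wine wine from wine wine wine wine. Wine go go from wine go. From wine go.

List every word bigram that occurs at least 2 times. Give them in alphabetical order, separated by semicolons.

from wine; go from; go go; wine from; wine go; wine wine

Bigram counts meeting the condition (at least 2 times):
  from wine: 5
  go from: 3
  go go: 2
  wine from: 2
  wine go: 5
  wine wine: 8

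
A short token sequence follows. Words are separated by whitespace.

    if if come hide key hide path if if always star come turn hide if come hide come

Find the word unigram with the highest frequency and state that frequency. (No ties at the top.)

"if", 5 times

Unigram frequencies (highest first):
  if: 5
  come: 4
  hide: 4
  key: 1
  path: 1
  always: 1
  … (2 more, each ≤ 1)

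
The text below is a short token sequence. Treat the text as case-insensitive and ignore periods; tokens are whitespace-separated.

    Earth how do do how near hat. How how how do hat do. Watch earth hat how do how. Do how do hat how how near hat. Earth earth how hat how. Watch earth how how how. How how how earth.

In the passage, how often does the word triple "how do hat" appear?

2

Scanning the 39 overlapping trigram windows for "how do hat":
  position 10–12: how do hat
  position 21–23: how do hat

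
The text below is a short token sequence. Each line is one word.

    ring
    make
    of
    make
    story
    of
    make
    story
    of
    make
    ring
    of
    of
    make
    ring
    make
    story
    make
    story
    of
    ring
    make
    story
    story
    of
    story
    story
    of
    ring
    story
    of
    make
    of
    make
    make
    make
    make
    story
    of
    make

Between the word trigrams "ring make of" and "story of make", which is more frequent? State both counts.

"ring make of": 1 occurrence
"story of make": 4 occurrences

"story of make" (4 vs 1)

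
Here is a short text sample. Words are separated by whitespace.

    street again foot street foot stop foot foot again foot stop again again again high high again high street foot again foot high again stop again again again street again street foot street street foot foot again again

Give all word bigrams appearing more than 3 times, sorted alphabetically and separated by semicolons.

again again; street foot

Bigram counts meeting the condition (more than 3 times):
  again again: 5
  street foot: 4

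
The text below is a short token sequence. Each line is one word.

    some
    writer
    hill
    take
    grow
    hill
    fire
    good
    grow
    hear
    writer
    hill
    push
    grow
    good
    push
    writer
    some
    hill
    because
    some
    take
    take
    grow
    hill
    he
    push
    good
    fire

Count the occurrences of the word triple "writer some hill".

1

Scanning the 27 overlapping trigram windows for "writer some hill":
  position 17–19: writer some hill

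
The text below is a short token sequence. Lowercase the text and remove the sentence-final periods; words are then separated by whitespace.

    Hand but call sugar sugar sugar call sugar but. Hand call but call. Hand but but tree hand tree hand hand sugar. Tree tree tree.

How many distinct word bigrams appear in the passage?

18

25 tokens → 24 bigram windows in total.
Repeated bigrams (each contributes count−1 duplicates):
  but call: 2
  call sugar: 2
  hand but: 2
  sugar sugar: 2
  tree hand: 2
  tree tree: 2
6 duplicate windows → 24 − 6 = 18 distinct.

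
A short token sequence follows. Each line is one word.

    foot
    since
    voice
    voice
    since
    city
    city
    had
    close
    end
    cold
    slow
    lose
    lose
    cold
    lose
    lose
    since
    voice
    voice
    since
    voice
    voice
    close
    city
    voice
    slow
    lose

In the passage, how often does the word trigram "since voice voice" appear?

Scanning the 26 overlapping trigram windows for "since voice voice":
  position 2–4: since voice voice
  position 18–20: since voice voice
  position 21–23: since voice voice

3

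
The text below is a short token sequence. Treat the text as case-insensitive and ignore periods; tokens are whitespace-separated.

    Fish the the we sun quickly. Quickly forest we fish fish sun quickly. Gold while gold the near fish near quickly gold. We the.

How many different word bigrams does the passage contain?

21

24 tokens → 23 bigram windows in total.
Repeated bigrams (each contributes count−1 duplicates):
  quickly gold: 2
  sun quickly: 2
2 duplicate windows → 23 − 2 = 21 distinct.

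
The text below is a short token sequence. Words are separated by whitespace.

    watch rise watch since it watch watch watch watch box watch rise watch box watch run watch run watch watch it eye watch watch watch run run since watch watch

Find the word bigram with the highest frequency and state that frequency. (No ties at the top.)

Bigram frequencies (highest first):
  watch watch: 7
  watch run: 3
  watch rise: 2
  rise watch: 2
  watch box: 2
  box watch: 2
  … (10 more, each ≤ 2)

"watch watch", 7 times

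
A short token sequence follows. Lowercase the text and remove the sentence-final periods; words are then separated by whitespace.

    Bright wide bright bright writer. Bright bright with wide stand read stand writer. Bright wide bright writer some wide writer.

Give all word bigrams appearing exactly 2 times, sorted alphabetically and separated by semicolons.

Bigram counts meeting the condition (exactly 2 times):
  bright bright: 2
  bright wide: 2
  bright writer: 2
  wide bright: 2
  writer bright: 2

bright bright; bright wide; bright writer; wide bright; writer bright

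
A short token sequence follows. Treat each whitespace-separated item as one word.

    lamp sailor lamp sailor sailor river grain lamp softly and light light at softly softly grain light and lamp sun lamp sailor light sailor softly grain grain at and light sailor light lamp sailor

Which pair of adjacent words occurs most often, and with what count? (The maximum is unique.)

Bigram frequencies (highest first):
  lamp sailor: 4
  and light: 2
  softly grain: 2
  sailor light: 2
  light sailor: 2
  sailor lamp: 1
  … (20 more, each ≤ 1)

"lamp sailor", 4 times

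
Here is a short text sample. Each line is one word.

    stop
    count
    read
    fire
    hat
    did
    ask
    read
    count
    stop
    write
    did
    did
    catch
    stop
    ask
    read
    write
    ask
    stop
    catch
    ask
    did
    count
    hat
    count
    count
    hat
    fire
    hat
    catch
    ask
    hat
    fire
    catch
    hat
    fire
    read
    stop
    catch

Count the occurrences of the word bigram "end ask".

0

Scanning the 39 overlapping bigram windows for "end ask":
  (none found)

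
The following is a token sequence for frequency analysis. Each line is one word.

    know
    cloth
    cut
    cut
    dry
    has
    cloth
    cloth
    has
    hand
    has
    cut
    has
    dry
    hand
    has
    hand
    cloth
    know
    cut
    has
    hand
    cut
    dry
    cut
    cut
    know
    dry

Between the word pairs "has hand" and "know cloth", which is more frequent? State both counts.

"has hand" (3 vs 1)

"has hand": 3 occurrences
"know cloth": 1 occurrence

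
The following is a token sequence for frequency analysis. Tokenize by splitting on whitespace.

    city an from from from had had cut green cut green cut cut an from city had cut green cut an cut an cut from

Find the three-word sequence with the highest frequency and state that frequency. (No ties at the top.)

Trigram frequencies (highest first):
  cut green cut: 3
  had cut green: 2
  cut an cut: 2
  city an from: 1
  an from from: 1
  from from from: 1
  … (13 more, each ≤ 1)

"cut green cut", 3 times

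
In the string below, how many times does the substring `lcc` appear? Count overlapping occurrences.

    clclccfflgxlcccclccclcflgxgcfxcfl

3

Sliding a length-3 window over the 33 characters (31 positions):
  position 4–6: lcc
  position 12–14: lcc
  position 17–19: lcc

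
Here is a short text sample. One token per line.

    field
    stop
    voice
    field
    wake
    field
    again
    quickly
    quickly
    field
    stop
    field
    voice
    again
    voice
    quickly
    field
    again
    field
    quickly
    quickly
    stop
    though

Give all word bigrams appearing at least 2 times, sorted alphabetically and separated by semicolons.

Bigram counts meeting the condition (at least 2 times):
  field again: 2
  field stop: 2
  quickly field: 2
  quickly quickly: 2

field again; field stop; quickly field; quickly quickly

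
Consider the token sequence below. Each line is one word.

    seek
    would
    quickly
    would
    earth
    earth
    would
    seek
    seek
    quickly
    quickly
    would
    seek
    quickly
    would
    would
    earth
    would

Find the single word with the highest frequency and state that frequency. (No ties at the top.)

Unigram frequencies (highest first):
  would: 7
  seek: 4
  quickly: 4
  earth: 3

"would", 7 times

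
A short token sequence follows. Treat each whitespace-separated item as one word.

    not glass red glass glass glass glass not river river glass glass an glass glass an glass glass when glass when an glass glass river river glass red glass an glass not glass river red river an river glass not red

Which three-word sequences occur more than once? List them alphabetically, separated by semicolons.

an glass glass; glass an glass; glass glass an; glass glass glass; glass red glass; river river glass

Trigram counts meeting the condition (more than once):
  an glass glass: 3
  glass an glass: 3
  glass glass an: 2
  glass glass glass: 2
  glass red glass: 2
  river river glass: 2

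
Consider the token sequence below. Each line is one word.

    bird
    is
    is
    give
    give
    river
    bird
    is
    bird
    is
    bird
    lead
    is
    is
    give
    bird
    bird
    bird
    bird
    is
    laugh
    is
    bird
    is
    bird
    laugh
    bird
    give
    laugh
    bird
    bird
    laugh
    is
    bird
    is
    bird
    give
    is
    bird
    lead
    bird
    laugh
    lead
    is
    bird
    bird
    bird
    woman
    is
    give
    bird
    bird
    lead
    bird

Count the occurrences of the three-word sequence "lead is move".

0

Scanning the 52 overlapping trigram windows for "lead is move":
  (none found)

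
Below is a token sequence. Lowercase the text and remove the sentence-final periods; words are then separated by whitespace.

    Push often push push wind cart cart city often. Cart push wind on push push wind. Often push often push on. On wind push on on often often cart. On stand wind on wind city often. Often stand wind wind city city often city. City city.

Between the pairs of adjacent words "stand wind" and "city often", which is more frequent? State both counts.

"stand wind": 2 occurrences
"city often": 3 occurrences

"city often" (3 vs 2)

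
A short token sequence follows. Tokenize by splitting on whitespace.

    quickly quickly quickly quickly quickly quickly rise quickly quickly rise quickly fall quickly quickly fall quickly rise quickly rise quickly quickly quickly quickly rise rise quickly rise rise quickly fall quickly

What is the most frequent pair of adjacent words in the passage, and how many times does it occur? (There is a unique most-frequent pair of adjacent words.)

Bigram frequencies (highest first):
  quickly quickly: 10
  quickly rise: 6
  rise quickly: 6
  quickly fall: 3
  fall quickly: 3
  rise rise: 2

"quickly quickly", 10 times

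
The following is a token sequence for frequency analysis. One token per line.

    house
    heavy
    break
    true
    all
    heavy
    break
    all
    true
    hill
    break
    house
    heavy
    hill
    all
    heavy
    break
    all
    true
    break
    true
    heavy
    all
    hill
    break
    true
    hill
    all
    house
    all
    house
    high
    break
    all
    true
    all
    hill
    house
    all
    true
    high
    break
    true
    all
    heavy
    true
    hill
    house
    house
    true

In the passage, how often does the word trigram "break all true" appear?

Scanning the 48 overlapping trigram windows for "break all true":
  position 7–9: break all true
  position 17–19: break all true
  position 33–35: break all true

3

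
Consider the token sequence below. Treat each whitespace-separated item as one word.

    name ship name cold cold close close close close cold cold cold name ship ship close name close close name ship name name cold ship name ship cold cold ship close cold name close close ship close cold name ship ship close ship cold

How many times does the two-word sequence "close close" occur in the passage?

5

Scanning the 43 overlapping bigram windows for "close close":
  position 6–7: close close
  position 7–8: close close
  position 8–9: close close
  position 18–19: close close
  position 34–35: close close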